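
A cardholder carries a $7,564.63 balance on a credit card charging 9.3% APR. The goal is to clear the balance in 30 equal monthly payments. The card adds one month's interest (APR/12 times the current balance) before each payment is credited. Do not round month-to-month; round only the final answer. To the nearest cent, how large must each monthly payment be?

Monthly rate r = 9.3%/12 = 0.775% = 0.00775.
Level-payment amortization: P = B₀·r / (1 − (1+r)^(−n)) = 7564.63·0.00775 / (1 − 1.00775^(−30)).
Denominator 1 − (1+r)^(−30) = 0.206739562.
P = 58.6259 / 0.206739562 ≈ 283.57.

$283.57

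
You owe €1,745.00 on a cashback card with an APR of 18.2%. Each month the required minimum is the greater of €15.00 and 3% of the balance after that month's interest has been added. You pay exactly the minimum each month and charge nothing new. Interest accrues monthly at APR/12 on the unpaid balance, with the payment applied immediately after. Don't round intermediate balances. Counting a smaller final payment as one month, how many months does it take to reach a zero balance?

Monthly rate r = 18.2%/12 = 1.51667% = 0.0151667.
While 3% of the post-interest balance exceeds €15.00, each month B ← (B·(1+r))·(1 − 0.03), i.e. B shrinks by the factor (1+r)·0.97 = 0.98471.
This holds for months 1–83. Entering month 84 the balance is €485.79; 3% of the post-interest balance is now below €15.00, so the flat €15.00 minimum applies from here.
From month 84 a fixed €15.00 at rate r clears €485.79 in 45 more payments. Total: 83 + 45 = 128 months.

128 months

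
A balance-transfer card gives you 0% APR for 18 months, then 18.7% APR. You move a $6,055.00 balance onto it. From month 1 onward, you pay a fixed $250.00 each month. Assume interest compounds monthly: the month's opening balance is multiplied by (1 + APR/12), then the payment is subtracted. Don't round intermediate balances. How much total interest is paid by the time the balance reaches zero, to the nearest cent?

Promo months 1–18 at r₀ = 0%/12 = 0; months 19+ at r₁ = 18.7%/12 = 0.0155833.
After month 18 (no interest yet): B = $6,055.00 − 18·$250.00 = $1,555.00.
Then at r₁ with $250.00/mo: n₂ = −ln(1 − r₁·B/P)/ln(1+r₁) ≈ 6.59 → 7 more payments.
Total paid = 24·$250.00 + $148.79 = $6,148.79; interest = $6,148.79 − $6,055.00 = $93.79.

$93.79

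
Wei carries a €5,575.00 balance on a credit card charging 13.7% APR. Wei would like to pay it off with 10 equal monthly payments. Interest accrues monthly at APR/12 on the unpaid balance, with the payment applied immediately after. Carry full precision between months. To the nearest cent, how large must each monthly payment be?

€593.10

Monthly rate r = 13.7%/12 = 1.14167% = 0.0114167.
Level-payment amortization: P = B₀·r / (1 − (1+r)^(−n)) = 5575.00·0.0114167 / (1 − 1.01142^(−10)).
Denominator 1 − (1+r)^(−10) = 0.107313553.
P = 63.6479 / 0.107313553 ≈ 593.10.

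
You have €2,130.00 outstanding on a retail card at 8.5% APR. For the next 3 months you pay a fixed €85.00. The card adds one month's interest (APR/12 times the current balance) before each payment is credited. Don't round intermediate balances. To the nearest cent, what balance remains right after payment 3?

Monthly rate r = 8.5%/12 = 0.708333% = 0.00708333.
Each month: B ← B·(1+r) − €85.00.
Month 1: interest €15.09; balance after payment €2,060.09.
Month 2: interest €14.59; balance after payment €1,989.68.
Month 3: interest €14.09; balance after payment €1,918.77.

€1,918.77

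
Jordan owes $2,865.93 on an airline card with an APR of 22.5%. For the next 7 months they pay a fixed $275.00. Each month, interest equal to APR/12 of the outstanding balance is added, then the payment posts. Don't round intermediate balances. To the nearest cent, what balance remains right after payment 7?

$1,227.19

Monthly rate r = 22.5%/12 = 1.875% = 0.01875.
Each month: B ← B·(1+r) − $275.00.
Month 1: interest $53.74; balance after payment $2,644.67.
Month 2: interest $49.59; balance after payment $2,419.25.
Month 3: interest $45.36; balance after payment $2,189.61.
Month 4: interest $41.06; balance after payment $1,955.67.
Month 5: interest $36.67; balance after payment $1,717.34.
Month 6: interest $32.20; balance after payment $1,474.54.
Month 7: interest $27.65; balance after payment $1,227.19.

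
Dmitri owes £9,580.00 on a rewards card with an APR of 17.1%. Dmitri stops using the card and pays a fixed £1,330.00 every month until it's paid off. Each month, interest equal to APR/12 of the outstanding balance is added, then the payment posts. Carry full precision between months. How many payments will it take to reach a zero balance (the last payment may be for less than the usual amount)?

8 months

Monthly rate r = 17.1%/12 = 1.425% = 0.01425.
Recurrence: B ← B·(1+r) − £1,330.00.
Month 1: interest £136.52; balance after payment £8,386.51.
Month 2: interest £119.51; balance after payment £7,176.02.
Closed form: n = −ln(1 − rB₀/P)/ln(1+r) = −ln(0.89736)/ln(1.01425) ≈ 7.654, so the balance reaches zero during payment 8.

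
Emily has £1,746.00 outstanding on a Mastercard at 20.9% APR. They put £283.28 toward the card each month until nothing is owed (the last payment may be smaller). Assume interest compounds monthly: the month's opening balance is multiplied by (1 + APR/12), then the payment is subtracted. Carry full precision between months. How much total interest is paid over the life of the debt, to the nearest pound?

£118

Monthly rate r = 20.9%/12 = 1.74167% = 0.0174167.
Payoff takes n = ⌈−ln(1 − rB₀/P)/ln(1+r)⌉ = ⌈6.577⌉ = 7 payments; the last is £163.97.
Total paid = 6·£283.28 + £163.97 = £1,863.65.
Total interest = total paid − principal = £1,863.65 − £1,746.00 = £117.65.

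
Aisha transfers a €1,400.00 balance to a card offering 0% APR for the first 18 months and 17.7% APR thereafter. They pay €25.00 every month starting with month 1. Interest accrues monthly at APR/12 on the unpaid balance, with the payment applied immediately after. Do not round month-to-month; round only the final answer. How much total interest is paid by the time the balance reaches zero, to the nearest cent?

Promo months 1–18 at r₀ = 0%/12 = 0; months 19+ at r₁ = 17.7%/12 = 0.01475.
After month 18 (no interest yet): B = €1,400.00 − 18·€25.00 = €950.00.
Then at r₁ with €25.00/mo: n₂ = −ln(1 − r₁·B/P)/ln(1+r₁) ≈ 56.15 → 57 more payments.
Total paid = 74·€25.00 + €3.69 = €1,853.69; interest = €1,853.69 − €1,400.00 = €453.69.

€453.69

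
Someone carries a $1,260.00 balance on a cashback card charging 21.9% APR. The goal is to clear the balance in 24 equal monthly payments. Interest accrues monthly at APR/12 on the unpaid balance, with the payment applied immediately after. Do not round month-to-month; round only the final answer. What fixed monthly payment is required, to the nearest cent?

Monthly rate r = 21.9%/12 = 1.825% = 0.01825.
Level-payment amortization: P = B₀·r / (1 − (1+r)^(−n)) = 1260.00·0.01825 / (1 − 1.01825^(−24)).
Denominator 1 − (1+r)^(−24) = 0.35212093.
P = 22.995 / 0.35212093 ≈ 65.30.

$65.30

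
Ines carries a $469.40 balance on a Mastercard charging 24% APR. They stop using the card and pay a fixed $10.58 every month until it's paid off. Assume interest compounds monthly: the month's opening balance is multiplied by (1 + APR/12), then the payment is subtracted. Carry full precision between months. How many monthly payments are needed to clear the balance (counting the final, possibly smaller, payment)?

Monthly rate r = 24%/12 = 2% = 0.02.
Recurrence: B ← B·(1+r) − $10.58.
Month 1: interest $9.39; balance after payment $468.21.
Month 2: interest $9.36; balance after payment $466.99.
Closed form: n = −ln(1 − rB₀/P)/ln(1+r) = −ln(0.11267)/ln(1.02) ≈ 110.255, so the balance reaches zero during payment 111.

111 months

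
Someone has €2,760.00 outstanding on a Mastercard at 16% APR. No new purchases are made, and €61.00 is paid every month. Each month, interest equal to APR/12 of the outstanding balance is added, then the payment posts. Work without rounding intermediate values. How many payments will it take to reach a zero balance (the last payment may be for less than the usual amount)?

Monthly rate r = 16%/12 = 1.33333% = 0.0133333.
Recurrence: B ← B·(1+r) − €61.00.
Month 1: interest €36.80; balance after payment €2,735.80.
Month 2: interest €36.48; balance after payment €2,711.28.
Closed form: n = −ln(1 − rB₀/P)/ln(1+r) = −ln(0.39672)/ln(1.01333) ≈ 69.800, so the balance reaches zero during payment 70.

70 months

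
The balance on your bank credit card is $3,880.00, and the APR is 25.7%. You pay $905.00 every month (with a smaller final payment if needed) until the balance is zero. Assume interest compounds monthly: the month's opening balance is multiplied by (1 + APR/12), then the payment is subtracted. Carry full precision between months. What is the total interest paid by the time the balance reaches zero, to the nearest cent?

$235.65

Monthly rate r = 25.7%/12 = 2.14167% = 0.0214167.
Payoff takes n = ⌈−ln(1 − rB₀/P)/ln(1+r)⌉ = ⌈4.545⌉ = 5 payments; the last is $495.65.
Total paid = 4·$905.00 + $495.65 = $4,115.65.
Total interest = total paid − principal = $4,115.65 − $3,880.00 = $235.65.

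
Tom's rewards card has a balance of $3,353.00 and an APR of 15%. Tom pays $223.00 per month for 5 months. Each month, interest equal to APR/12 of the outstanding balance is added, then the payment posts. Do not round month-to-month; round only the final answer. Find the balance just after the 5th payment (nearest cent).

$2,424.64

Monthly rate r = 15%/12 = 1.25% = 0.0125.
Each month: B ← B·(1+r) − $223.00.
Month 1: interest $41.91; balance after payment $3,171.91.
Month 2: interest $39.65; balance after payment $2,988.56.
Month 3: interest $37.36; balance after payment $2,802.92.
Month 4: interest $35.04; balance after payment $2,614.95.
Month 5: interest $32.69; balance after payment $2,424.64.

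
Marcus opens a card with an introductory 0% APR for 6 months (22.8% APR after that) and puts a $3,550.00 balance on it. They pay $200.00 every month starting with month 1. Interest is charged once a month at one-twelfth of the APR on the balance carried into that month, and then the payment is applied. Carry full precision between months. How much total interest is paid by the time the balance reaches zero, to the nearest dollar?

$335

Promo months 1–6 at r₀ = 0%/12 = 0; months 7+ at r₁ = 22.8%/12 = 0.019.
After month 6 (no interest yet): B = $3,550.00 − 6·$200.00 = $2,350.00.
Then at r₁ with $200.00/mo: n₂ = −ln(1 − r₁·B/P)/ln(1+r₁) ≈ 13.42 → 14 more payments.
Total paid = 19·$200.00 + $84.98 = $3,884.98; interest = $3,884.98 − $3,550.00 = $334.98.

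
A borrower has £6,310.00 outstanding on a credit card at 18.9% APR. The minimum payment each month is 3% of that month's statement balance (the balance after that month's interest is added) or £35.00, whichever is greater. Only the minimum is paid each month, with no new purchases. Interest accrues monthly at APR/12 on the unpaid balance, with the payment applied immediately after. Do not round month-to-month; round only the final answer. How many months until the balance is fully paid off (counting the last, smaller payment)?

162 months

Monthly rate r = 18.9%/12 = 1.575% = 0.01575.
While 3% of the post-interest balance exceeds £35.00, each month B ← (B·(1+r))·(1 − 0.03), i.e. B shrinks by the factor (1+r)·0.97 = 0.98528.
This holds for months 1–115. Entering month 116 the balance is £1,146.21; 3% of the post-interest balance is now below £35.00, so the flat £35.00 minimum applies from here.
From month 116 a fixed £35.00 at rate r clears £1,146.21 in 47 more payments. Total: 115 + 47 = 162 months.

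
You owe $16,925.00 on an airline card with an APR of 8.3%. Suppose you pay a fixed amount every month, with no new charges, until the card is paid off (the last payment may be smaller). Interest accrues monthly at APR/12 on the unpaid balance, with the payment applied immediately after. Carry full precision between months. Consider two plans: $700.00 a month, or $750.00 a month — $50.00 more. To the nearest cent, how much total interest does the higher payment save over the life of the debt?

Monthly rate r = 8.3%/12 = 0.691667% = 0.00691667.
At $700.00/mo: n = ⌈−ln(1 − rB₀/P)/ln(1+r)⌉ = 27 payments (last $385.45); total interest = total paid − $16,925.00 = $1,660.45.
At $750.00/mo: 25 payments (last $465.90); total interest $1,540.90.
Interest saved = $1,660.45 − $1,540.90 = $119.55.

$119.55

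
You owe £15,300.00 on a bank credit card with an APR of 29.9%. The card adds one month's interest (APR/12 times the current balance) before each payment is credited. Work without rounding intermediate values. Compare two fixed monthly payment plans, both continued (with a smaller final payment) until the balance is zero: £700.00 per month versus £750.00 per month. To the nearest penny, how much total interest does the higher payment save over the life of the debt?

Monthly rate r = 29.9%/12 = 2.49167% = 0.0249167.
At £700.00/mo: n = ⌈−ln(1 − rB₀/P)/ln(1+r)⌉ = 32 payments (last £672.82); total interest = total paid − £15,300.00 = £7,072.82.
At £750.00/mo: 29 payments (last £634.15); total interest £6,334.15.
Interest saved = £7,072.82 − £6,334.15 = £738.67.

£738.67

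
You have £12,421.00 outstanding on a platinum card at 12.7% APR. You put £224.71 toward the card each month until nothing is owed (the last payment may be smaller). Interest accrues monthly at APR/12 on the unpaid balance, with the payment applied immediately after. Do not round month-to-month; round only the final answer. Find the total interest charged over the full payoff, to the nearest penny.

Monthly rate r = 12.7%/12 = 1.05833% = 0.0105833.
Payoff takes n = ⌈−ln(1 − rB₀/P)/ln(1+r)⌉ = ⌈83.539⌉ = 84 payments; the last is £121.50.
Total paid = 83·£224.71 + £121.50 = £18,772.43.
Total interest = total paid − principal = £18,772.43 − £12,421.00 = £6,351.43.

£6,351.43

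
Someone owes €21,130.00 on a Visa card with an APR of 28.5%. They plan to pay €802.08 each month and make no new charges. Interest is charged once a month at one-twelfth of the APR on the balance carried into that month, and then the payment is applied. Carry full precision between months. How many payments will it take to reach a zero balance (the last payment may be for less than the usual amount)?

42 payments

Monthly rate r = 28.5%/12 = 2.375% = 0.02375.
Recurrence: B ← B·(1+r) − €802.08.
Month 1: interest €501.84; balance after payment €20,829.76.
Month 2: interest €494.71; balance after payment €20,522.38.
Closed form: n = −ln(1 − rB₀/P)/ln(1+r) = −ln(0.37433)/ln(1.02375) ≈ 41.863, so the balance reaches zero during payment 42.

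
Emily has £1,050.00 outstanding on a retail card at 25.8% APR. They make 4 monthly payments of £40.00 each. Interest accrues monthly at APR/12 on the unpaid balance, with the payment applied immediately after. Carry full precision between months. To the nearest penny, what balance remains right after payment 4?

Monthly rate r = 25.8%/12 = 2.15% = 0.0215.
Each month: B ← B·(1+r) − £40.00.
Month 1: interest £22.58; balance after payment £1,032.58.
Month 2: interest £22.20; balance after payment £1,014.78.
Month 3: interest £21.82; balance after payment £996.59.
Month 4: interest £21.43; balance after payment £978.02.

£978.02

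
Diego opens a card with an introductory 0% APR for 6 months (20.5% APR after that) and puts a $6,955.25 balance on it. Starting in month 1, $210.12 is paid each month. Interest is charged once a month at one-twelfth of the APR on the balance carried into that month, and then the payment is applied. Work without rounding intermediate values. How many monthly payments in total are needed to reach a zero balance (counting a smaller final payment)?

43 months

Promo months 1–6 at r₀ = 0%/12 = 0; months 7+ at r₁ = 20.5%/12 = 0.0170833.
After month 6 (no interest yet): B = $6,955.25 − 6·$210.12 = $5,694.53.
Then at r₁ with $210.12/mo: n₂ = −ln(1 − r₁·B/P)/ln(1+r₁) ≈ 36.70 → 37 more payments.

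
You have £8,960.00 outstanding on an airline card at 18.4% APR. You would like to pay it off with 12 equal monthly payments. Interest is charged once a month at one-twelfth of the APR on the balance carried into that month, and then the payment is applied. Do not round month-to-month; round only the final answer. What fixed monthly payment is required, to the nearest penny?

Monthly rate r = 18.4%/12 = 1.53333% = 0.0153333.
Level-payment amortization: P = B₀·r / (1 − (1+r)^(−n)) = 8960.00·0.0153333 / (1 − 1.01533^(−12)).
Denominator 1 − (1+r)^(−12) = 0.166901661.
P = 137.387 / 0.166901661 ≈ 823.16.

£823.16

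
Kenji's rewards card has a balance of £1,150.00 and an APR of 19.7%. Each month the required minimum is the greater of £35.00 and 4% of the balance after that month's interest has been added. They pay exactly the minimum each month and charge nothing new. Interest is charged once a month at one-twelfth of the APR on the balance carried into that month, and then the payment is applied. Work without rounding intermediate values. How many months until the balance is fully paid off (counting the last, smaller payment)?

Monthly rate r = 19.7%/12 = 1.64167% = 0.0164167.
While 4% of the post-interest balance exceeds £35.00, each month B ← (B·(1+r))·(1 − 0.04), i.e. B shrinks by the factor (1+r)·0.96 = 0.97576.
This holds for months 1–12. Entering month 13 the balance is £856.67; 4% of the post-interest balance is now below £35.00, so the flat £35.00 minimum applies from here.
From month 13 a fixed £35.00 at rate r clears £856.67 in 32 more payments. Total: 12 + 32 = 44 months.

44 months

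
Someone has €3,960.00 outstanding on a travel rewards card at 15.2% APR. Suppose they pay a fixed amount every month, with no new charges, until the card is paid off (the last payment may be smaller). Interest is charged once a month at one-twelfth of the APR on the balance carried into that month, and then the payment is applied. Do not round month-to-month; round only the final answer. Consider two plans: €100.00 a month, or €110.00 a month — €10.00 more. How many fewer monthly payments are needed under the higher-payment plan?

Monthly rate r = 15.2%/12 = 1.26667% = 0.0126667.
At €100.00/mo: n = ⌈−ln(1 − rB₀/P)/ln(1+r)⌉ = 56 payments (last €32.40); total interest = total paid − €3,960.00 = €1,572.40.
At €110.00/mo: 49 payments (last €40.57); total interest €1,360.57.
Payments saved = 56 − 49 = 7.

7 fewer payments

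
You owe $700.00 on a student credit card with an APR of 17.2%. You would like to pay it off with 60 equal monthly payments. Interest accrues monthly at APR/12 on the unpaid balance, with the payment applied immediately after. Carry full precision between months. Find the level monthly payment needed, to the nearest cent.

Monthly rate r = 17.2%/12 = 1.43333% = 0.0143333.
Level-payment amortization: P = B₀·r / (1 − (1+r)^(−n)) = 700.00·0.0143333 / (1 − 1.01433^(−60)).
Denominator 1 − (1+r)^(−60) = 0.574246583.
P = 10.0333 / 0.574246583 ≈ 17.47.

$17.47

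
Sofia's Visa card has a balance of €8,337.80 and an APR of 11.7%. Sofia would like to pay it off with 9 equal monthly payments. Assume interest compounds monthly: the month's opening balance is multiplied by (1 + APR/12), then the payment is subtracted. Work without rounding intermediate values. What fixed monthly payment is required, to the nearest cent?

€972.17

Monthly rate r = 11.7%/12 = 0.975% = 0.00975.
Level-payment amortization: P = B₀·r / (1 − (1+r)^(−n)) = 8337.80·0.00975 / (1 − 1.00975^(−9)).
Denominator 1 − (1+r)^(−9) = 0.0836207569.
P = 81.2935 / 0.0836207569 ≈ 972.17.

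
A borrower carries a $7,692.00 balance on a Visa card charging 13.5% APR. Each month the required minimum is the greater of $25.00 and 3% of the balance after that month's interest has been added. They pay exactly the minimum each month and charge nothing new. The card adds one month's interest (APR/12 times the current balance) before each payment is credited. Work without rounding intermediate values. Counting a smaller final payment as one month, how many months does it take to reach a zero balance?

158 months

Monthly rate r = 13.5%/12 = 1.125% = 0.01125.
While 3% of the post-interest balance exceeds $25.00, each month B ← (B·(1+r))·(1 − 0.03), i.e. B shrinks by the factor (1+r)·0.97 = 0.98091.
This holds for months 1–116. Entering month 117 the balance is $822.53; 3% of the post-interest balance is now below $25.00, so the flat $25.00 minimum applies from here.
From month 117 a fixed $25.00 at rate r clears $822.53 in 42 more payments. Total: 116 + 42 = 158 months.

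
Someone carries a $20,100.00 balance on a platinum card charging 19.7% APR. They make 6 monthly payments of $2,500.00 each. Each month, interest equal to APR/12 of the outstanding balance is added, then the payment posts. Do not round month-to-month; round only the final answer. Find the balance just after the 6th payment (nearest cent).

Monthly rate r = 19.7%/12 = 1.64167% = 0.0164167.
Each month: B ← B·(1+r) − $2,500.00.
Month 1: interest $329.97; balance after payment $17,929.97.
Month 2: interest $294.35; balance after payment $15,724.33.
Month 3: interest $258.14; balance after payment $13,482.47.
Month 4: interest $221.34; balance after payment $11,203.80.
Month 5: interest $183.93; balance after payment $8,887.73.
Month 6: interest $145.91; balance after payment $6,533.64.

$6,533.64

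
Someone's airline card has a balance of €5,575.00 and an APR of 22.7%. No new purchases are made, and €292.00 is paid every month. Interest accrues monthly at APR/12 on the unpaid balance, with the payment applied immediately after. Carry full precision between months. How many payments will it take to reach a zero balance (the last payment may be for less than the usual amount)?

24 months

Monthly rate r = 22.7%/12 = 1.89167% = 0.0189167.
Recurrence: B ← B·(1+r) − €292.00.
Month 1: interest €105.46; balance after payment €5,388.46.
Month 2: interest €101.93; balance after payment €5,198.39.
Closed form: n = −ln(1 − rB₀/P)/ln(1+r) = −ln(0.63883)/ln(1.01892) ≈ 23.912, so the balance reaches zero during payment 24.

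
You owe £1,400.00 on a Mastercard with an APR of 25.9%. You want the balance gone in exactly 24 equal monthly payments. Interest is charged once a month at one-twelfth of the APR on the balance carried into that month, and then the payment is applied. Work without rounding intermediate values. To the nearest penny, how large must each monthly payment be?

Monthly rate r = 25.9%/12 = 2.15833% = 0.0215833.
Level-payment amortization: P = B₀·r / (1 − (1+r)^(−n)) = 1400.00·0.0215833 / (1 − 1.02158^(−24)).
Denominator 1 − (1+r)^(−24) = 0.400997239.
P = 30.2167 / 0.400997239 ≈ 75.35.

£75.35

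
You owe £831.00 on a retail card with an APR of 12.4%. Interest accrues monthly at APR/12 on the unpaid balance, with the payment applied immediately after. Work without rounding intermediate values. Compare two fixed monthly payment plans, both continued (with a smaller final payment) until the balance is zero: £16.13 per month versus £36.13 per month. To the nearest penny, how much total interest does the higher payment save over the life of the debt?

Monthly rate r = 12.4%/12 = 1.03333% = 0.0103333.
At £16.13/mo: n = ⌈−ln(1 − rB₀/P)/ln(1+r)⌉ = 74 payments (last £15.07); total interest = total paid − £831.00 = £361.56.
At £36.13/mo: 27 payments (last £14.41); total interest £122.79.
Interest saved = £361.56 − £122.79 = £238.77.

£238.77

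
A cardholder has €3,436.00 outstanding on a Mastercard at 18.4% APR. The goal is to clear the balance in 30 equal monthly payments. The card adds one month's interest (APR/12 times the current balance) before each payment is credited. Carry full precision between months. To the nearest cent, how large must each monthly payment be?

Monthly rate r = 18.4%/12 = 1.53333% = 0.0153333.
Level-payment amortization: P = B₀·r / (1 − (1+r)^(−n)) = 3436.00·0.0153333 / (1 − 1.01533^(−30)).
Denominator 1 − (1+r)^(−30) = 0.366508676.
P = 52.6853 / 0.366508676 ≈ 143.75.

€143.75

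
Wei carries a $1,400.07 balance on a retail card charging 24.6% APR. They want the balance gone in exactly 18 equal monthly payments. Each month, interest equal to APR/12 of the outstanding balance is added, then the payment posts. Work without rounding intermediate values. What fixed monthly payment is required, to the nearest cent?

Monthly rate r = 24.6%/12 = 2.05% = 0.0205.
Level-payment amortization: P = B₀·r / (1 − (1+r)^(−n)) = 1400.07·0.0205 / (1 − 1.0205^(−18)).
Denominator 1 − (1+r)^(−18) = 0.305989826.
P = 28.7014 / 0.305989826 ≈ 93.80.

$93.80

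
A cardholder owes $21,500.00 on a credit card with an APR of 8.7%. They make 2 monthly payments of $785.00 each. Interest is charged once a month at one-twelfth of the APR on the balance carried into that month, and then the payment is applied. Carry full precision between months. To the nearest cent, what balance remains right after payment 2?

$20,237.19

Monthly rate r = 8.7%/12 = 0.725% = 0.00725.
Each month: B ← B·(1+r) − $785.00.
Month 1: interest $155.88; balance after payment $20,870.88.
Month 2: interest $151.31; balance after payment $20,237.19.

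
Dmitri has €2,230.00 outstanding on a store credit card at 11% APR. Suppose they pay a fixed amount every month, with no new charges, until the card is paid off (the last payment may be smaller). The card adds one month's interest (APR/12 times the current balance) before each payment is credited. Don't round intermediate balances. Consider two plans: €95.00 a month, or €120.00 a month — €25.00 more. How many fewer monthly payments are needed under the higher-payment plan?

Monthly rate r = 11%/12 = 0.916667% = 0.00916667.
At €95.00/mo: n = ⌈−ln(1 − rB₀/P)/ln(1+r)⌉ = 27 payments (last €52.66); total interest = total paid − €2,230.00 = €292.66.
At €120.00/mo: 21 payments (last €56.03); total interest €226.03.
Payments saved = 27 − 21 = 6.

6 fewer payments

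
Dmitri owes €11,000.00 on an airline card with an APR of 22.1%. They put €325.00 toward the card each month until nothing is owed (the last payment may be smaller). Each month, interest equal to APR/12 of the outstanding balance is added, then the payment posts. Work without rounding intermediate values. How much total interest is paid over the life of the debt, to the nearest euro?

Monthly rate r = 22.1%/12 = 1.84167% = 0.0184167.
Payoff takes n = ⌈−ln(1 − rB₀/P)/ln(1+r)⌉ = ⌈53.504⌉ = 54 payments; the last is €164.42.
Total paid = 53·€325.00 + €164.42 = €17,389.42.
Total interest = total paid − principal = €17,389.42 − €11,000.00 = €6,389.42.

€6,389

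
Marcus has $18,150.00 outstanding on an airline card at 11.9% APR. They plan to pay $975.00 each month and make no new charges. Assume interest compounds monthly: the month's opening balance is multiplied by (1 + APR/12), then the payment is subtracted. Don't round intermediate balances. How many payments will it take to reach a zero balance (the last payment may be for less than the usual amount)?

Monthly rate r = 11.9%/12 = 0.991667% = 0.00991667.
Recurrence: B ← B·(1+r) − $975.00.
Month 1: interest $179.99; balance after payment $17,354.99.
Month 2: interest $172.10; balance after payment $16,552.09.
Closed form: n = −ln(1 − rB₀/P)/ln(1+r) = −ln(0.8154)/ln(1.00992) ≈ 20.681, so the balance reaches zero during payment 21.

21 payments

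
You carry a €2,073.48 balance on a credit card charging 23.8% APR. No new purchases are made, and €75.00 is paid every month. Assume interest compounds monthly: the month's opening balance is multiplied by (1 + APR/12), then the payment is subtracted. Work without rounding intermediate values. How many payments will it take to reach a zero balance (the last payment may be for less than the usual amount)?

41 months

Monthly rate r = 23.8%/12 = 1.98333% = 0.0198333.
Recurrence: B ← B·(1+r) − €75.00.
Month 1: interest €41.12; balance after payment €2,039.60.
Month 2: interest €40.45; balance after payment €2,005.06.
Closed form: n = −ln(1 − rB₀/P)/ln(1+r) = −ln(0.45168)/ln(1.01983) ≈ 40.469, so the balance reaches zero during payment 41.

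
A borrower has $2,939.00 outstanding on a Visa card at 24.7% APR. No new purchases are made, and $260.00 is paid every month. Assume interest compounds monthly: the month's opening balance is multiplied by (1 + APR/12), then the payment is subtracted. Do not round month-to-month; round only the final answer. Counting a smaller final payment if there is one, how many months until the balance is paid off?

Monthly rate r = 24.7%/12 = 2.05833% = 0.0205833.
Recurrence: B ← B·(1+r) − $260.00.
Month 1: interest $60.49; balance after payment $2,739.49.
Month 2: interest $56.39; balance after payment $2,535.88.
Closed form: n = −ln(1 − rB₀/P)/ln(1+r) = −ln(0.76733)/ln(1.02058) ≈ 12.999, so the balance reaches zero during payment 13.

13 months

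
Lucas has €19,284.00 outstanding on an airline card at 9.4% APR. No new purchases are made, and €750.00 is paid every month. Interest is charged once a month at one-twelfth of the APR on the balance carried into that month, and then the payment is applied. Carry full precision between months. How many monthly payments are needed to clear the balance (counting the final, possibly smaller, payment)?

29 payments

Monthly rate r = 9.4%/12 = 0.783333% = 0.00783333.
Recurrence: B ← B·(1+r) − €750.00.
Month 1: interest €151.06; balance after payment €18,685.06.
Month 2: interest €146.37; balance after payment €18,081.42.
Closed form: n = −ln(1 − rB₀/P)/ln(1+r) = −ln(0.79859)/ln(1.00783) ≈ 28.824, so the balance reaches zero during payment 29.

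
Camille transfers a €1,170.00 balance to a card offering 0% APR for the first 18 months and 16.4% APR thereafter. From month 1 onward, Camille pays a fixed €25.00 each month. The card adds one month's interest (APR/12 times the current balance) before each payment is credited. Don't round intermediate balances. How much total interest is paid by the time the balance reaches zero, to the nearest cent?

€201.29

Promo months 1–18 at r₀ = 0%/12 = 0; months 19+ at r₁ = 16.4%/12 = 0.0136667.
After month 18 (no interest yet): B = €1,170.00 − 18·€25.00 = €720.00.
Then at r₁ with €25.00/mo: n₂ = −ln(1 − r₁·B/P)/ln(1+r₁) ≈ 36.85 → 37 more payments.
Total paid = 54·€25.00 + €21.29 = €1,371.29; interest = €1,371.29 − €1,170.00 = €201.29.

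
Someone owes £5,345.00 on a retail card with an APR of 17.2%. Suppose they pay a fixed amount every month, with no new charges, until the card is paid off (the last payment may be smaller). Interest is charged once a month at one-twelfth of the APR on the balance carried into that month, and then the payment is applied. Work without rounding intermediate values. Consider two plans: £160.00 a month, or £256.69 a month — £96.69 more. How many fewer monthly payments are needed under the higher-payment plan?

21 fewer payments

Monthly rate r = 17.2%/12 = 1.43333% = 0.0143333.
At £160.00/mo: n = ⌈−ln(1 − rB₀/P)/ln(1+r)⌉ = 46 payments (last £126.60); total interest = total paid − £5,345.00 = £1,981.60.
At £256.69/mo: 25 payments (last £233.17); total interest £1,048.73.
Payments saved = 46 − 25 = 21.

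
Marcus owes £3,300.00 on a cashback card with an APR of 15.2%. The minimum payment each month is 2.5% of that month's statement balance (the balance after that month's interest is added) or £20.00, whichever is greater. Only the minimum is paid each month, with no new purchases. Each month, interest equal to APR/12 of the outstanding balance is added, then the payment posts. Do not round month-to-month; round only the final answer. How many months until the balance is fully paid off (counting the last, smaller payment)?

168 months

Monthly rate r = 15.2%/12 = 1.26667% = 0.0126667.
While 2.5% of the post-interest balance exceeds £20.00, each month B ← (B·(1+r))·(1 − 0.025), i.e. B shrinks by the factor (1+r)·0.975 = 0.98735.
This holds for months 1–113. Entering month 114 the balance is £782.98; 2.5% of the post-interest balance is now below £20.00, so the flat £20.00 minimum applies from here.
From month 114 a fixed £20.00 at rate r clears £782.98 in 55 more payments. Total: 113 + 55 = 168 months.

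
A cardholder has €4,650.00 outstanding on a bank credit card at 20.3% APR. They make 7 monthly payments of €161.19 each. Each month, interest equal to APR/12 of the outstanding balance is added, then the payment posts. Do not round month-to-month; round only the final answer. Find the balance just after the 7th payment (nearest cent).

Monthly rate r = 20.3%/12 = 1.69167% = 0.0169167.
Each month: B ← B·(1+r) − €161.19.
Month 1: interest €78.66; balance after payment €4,567.47.
Month 2: interest €77.27; balance after payment €4,483.55.
Month 3: interest €75.85; balance after payment €4,398.21.
Month 4: interest €74.40; balance after payment €4,311.42.
Month 5: interest €72.93; balance after payment €4,223.16.
Month 6: interest €71.44; balance after payment €4,133.42.
Month 7: interest €69.92; balance after payment €4,042.15.

€4,042.15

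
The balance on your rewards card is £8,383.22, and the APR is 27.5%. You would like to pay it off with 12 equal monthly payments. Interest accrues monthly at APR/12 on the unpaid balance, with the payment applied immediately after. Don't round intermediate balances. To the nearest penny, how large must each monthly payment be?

£806.98

Monthly rate r = 27.5%/12 = 2.29167% = 0.0229167.
Level-payment amortization: P = B₀·r / (1 − (1+r)^(−n)) = 8383.22·0.0229167 / (1 − 1.02292^(−12)).
Denominator 1 − (1+r)^(−12) = 0.23806672.
P = 192.115 / 0.23806672 ≈ 806.98.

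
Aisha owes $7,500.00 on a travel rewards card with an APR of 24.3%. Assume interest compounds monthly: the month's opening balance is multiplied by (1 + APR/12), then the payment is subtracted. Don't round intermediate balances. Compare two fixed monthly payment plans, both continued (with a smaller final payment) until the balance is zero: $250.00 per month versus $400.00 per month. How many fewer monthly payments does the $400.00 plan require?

Monthly rate r = 24.3%/12 = 2.025% = 0.02025.
At $250.00/mo: n = ⌈−ln(1 − rB₀/P)/ln(1+r)⌉ = 47 payments (last $162.99); total interest = total paid − $7,500.00 = $4,162.99.
At $400.00/mo: 24 payments (last $328.51); total interest $2,028.51.
Payments saved = 47 − 24 = 23.

23 fewer payments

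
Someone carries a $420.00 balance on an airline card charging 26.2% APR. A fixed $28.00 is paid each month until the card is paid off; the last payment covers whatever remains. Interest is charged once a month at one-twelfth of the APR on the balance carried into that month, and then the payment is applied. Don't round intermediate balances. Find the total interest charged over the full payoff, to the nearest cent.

Monthly rate r = 26.2%/12 = 2.18333% = 0.0218333.
Payoff takes n = ⌈−ln(1 − rB₀/P)/ln(1+r)⌉ = ⌈18.370⌉ = 19 payments; the last is $10.42.
Total paid = 18·$28.00 + $10.42 = $514.42.
Total interest = total paid − principal = $514.42 − $420.00 = $94.42.

$94.42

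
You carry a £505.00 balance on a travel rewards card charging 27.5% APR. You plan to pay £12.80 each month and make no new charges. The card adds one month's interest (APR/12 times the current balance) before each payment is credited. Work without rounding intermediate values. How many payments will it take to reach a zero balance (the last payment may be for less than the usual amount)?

Monthly rate r = 27.5%/12 = 2.29167% = 0.0229167.
Recurrence: B ← B·(1+r) − £12.80.
Month 1: interest £11.57; balance after payment £503.77.
Month 2: interest £11.54; balance after payment £502.52.
Closed form: n = −ln(1 − rB₀/P)/ln(1+r) = −ln(0.095866)/ln(1.02292) ≈ 103.487, so the balance reaches zero during payment 104.

104 payments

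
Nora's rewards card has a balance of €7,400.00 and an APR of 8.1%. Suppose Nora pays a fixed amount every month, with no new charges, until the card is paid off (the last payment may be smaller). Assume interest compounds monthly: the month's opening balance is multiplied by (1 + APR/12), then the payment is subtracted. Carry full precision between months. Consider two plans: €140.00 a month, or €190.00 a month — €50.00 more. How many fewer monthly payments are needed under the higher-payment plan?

Monthly rate r = 8.1%/12 = 0.675% = 0.00675.
At €140.00/mo: n = ⌈−ln(1 − rB₀/P)/ln(1+r)⌉ = 66 payments (last €83.39); total interest = total paid − €7,400.00 = €1,783.39.
At €190.00/mo: 46 payments (last €64.97); total interest €1,214.97.
Payments saved = 66 − 46 = 20.

20 fewer payments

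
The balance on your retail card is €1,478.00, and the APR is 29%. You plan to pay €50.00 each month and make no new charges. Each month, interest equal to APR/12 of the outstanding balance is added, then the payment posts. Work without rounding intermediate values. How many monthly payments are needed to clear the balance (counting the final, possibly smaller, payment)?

53 payments

Monthly rate r = 29%/12 = 2.41667% = 0.0241667.
Recurrence: B ← B·(1+r) − €50.00.
Month 1: interest €35.72; balance after payment €1,463.72.
Month 2: interest €35.37; balance after payment €1,449.09.
Closed form: n = −ln(1 − rB₀/P)/ln(1+r) = −ln(0.28563)/ln(1.02417) ≈ 52.474, so the balance reaches zero during payment 53.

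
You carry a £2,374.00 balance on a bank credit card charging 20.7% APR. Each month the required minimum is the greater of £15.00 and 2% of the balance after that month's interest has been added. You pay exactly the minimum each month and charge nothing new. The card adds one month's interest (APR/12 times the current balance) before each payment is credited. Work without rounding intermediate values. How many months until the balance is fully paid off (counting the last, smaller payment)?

488 months

Monthly rate r = 20.7%/12 = 1.725% = 0.01725.
While 2% of the post-interest balance exceeds £15.00, each month B ← (B·(1+r))·(1 − 0.02), i.e. B shrinks by the factor (1+r)·0.98 = 0.9969.
This holds for months 1–378. Entering month 379 the balance is £735.54; 2% of the post-interest balance is now below £15.00, so the flat £15.00 minimum applies from here.
From month 379 a fixed £15.00 at rate r clears £735.54 in 110 more payments. Total: 378 + 110 = 488 months.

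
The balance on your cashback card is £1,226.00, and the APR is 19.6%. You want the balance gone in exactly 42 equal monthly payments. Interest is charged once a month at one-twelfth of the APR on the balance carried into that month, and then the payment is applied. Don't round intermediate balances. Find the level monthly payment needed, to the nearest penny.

Monthly rate r = 19.6%/12 = 1.63333% = 0.0163333.
Level-payment amortization: P = B₀·r / (1 − (1+r)^(−n)) = 1226.00·0.0163333 / (1 − 1.01633^(−42)).
Denominator 1 − (1+r)^(−42) = 0.493614951.
P = 20.0247 / 0.493614951 ≈ 40.57.

£40.57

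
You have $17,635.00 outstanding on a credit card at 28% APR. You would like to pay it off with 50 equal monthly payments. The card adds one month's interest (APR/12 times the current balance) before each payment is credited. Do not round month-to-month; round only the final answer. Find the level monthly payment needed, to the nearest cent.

$601.24

Monthly rate r = 28%/12 = 2.33333% = 0.0233333.
Level-payment amortization: P = B₀·r / (1 − (1+r)^(−n)) = 17635.00·0.0233333 / (1 − 1.02333^(−50)).
Denominator 1 − (1+r)^(−50) = 0.684394937.
P = 411.483 / 0.684394937 ≈ 601.24.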